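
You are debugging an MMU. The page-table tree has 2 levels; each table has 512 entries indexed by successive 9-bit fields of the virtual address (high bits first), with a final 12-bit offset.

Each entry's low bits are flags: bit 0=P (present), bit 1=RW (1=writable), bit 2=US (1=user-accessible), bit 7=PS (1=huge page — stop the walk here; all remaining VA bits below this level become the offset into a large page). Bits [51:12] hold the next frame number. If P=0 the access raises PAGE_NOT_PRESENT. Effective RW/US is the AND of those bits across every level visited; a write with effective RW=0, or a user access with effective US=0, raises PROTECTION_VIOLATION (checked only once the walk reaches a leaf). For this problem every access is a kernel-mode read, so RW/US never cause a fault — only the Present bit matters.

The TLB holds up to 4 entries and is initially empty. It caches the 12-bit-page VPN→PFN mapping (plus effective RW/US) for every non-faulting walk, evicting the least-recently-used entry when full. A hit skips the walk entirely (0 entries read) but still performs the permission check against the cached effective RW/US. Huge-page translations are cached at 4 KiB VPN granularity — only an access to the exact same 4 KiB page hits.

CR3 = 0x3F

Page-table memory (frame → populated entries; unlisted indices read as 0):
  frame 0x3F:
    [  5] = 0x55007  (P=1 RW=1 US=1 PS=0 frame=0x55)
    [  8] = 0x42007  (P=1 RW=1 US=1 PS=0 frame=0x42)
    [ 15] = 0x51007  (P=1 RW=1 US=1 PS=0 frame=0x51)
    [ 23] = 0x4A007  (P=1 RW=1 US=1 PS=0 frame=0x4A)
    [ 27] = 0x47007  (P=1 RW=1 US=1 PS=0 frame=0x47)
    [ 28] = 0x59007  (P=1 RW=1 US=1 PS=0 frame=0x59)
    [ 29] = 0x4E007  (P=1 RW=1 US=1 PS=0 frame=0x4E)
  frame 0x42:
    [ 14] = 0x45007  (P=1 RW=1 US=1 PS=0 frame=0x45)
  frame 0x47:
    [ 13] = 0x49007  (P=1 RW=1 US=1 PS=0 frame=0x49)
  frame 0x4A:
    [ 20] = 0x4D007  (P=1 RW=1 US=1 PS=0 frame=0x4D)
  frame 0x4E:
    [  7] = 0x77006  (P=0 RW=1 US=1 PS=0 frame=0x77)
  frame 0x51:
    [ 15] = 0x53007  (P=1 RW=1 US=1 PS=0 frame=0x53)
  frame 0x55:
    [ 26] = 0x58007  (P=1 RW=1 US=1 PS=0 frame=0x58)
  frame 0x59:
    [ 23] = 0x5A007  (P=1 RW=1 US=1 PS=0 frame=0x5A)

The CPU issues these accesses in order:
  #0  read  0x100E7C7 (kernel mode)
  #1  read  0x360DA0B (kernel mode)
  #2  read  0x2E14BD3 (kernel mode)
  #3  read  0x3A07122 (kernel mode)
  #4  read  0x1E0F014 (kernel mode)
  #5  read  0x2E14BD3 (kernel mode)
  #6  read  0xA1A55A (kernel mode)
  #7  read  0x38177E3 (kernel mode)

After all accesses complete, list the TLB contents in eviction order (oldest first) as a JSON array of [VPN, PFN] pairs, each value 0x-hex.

Trace:
#0 VA=0x100E7C7 (r,kernel):
  [0] read 0x3F idx=8: raw=0x42007 flags P=1 W=1 U=1 S=0
  [1] read 0x42 idx=14: raw=0x45007 flags P=1 W=1 U=1 S=0
  → PA=0x457C7  (2 entries read)
#1 VA=0x360DA0B (r,kernel):
  [0] read 0x3F idx=27: raw=0x47007 flags P=1 W=1 U=1 S=0
  [1] read 0x47 idx=13: raw=0x49007 flags P=1 W=1 U=1 S=0
  → PA=0x49A0B  (2 entries read)
#2 VA=0x2E14BD3 (r,kernel):
  [0] read 0x3F idx=23: raw=0x4A007 flags P=1 W=1 U=1 S=0
  [1] read 0x4A idx=20: raw=0x4D007 flags P=1 W=1 U=1 S=0
  → PA=0x4DBD3  (2 entries read)
#3 VA=0x3A07122 (r,kernel):
  [0] read 0x3F idx=29: raw=0x4E007 flags P=1 W=1 U=1 S=0
  [1] read 0x4E idx=7: raw=0x77006 flags P=0 W=1 U=1 S=0
  ✗ PAGE_NOT_PRESENT  [2 reads]
#4 VA=0x1E0F014 (r,kernel):
  [0] read 0x3F idx=15: raw=0x51007 flags P=1 W=1 U=1 S=0
  [1] read 0x51 idx=15: raw=0x53007 flags P=1 W=1 U=1 S=0
  → PA=0x53014  (2 entries read)
#5 VA=0x2E14BD3 (r,kernel):
  TLB hit vpn=0x2E14 → PA=0x4DBD3
#6 VA=0xA1A55A (r,kernel):
  [0] read 0x3F idx=5: raw=0x55007 flags P=1 W=1 U=1 S=0
  [1] read 0x55 idx=26: raw=0x58007 flags P=1 W=1 U=1 S=0
  → PA=0x5855A  (2 entries read)
#7 VA=0x38177E3 (r,kernel):
  [0] read 0x3F idx=28: raw=0x59007 flags P=1 W=1 U=1 S=0
  [1] read 0x59 idx=23: raw=0x5A007 flags P=1 W=1 U=1 S=0
  → PA=0x5A7E3  (2 entries read)

TLB: [["0x1E0F", "0x53"], ["0x2E14", "0x4D"], ["0xA1A", "0x58"], ["0x3817", "0x5A"]]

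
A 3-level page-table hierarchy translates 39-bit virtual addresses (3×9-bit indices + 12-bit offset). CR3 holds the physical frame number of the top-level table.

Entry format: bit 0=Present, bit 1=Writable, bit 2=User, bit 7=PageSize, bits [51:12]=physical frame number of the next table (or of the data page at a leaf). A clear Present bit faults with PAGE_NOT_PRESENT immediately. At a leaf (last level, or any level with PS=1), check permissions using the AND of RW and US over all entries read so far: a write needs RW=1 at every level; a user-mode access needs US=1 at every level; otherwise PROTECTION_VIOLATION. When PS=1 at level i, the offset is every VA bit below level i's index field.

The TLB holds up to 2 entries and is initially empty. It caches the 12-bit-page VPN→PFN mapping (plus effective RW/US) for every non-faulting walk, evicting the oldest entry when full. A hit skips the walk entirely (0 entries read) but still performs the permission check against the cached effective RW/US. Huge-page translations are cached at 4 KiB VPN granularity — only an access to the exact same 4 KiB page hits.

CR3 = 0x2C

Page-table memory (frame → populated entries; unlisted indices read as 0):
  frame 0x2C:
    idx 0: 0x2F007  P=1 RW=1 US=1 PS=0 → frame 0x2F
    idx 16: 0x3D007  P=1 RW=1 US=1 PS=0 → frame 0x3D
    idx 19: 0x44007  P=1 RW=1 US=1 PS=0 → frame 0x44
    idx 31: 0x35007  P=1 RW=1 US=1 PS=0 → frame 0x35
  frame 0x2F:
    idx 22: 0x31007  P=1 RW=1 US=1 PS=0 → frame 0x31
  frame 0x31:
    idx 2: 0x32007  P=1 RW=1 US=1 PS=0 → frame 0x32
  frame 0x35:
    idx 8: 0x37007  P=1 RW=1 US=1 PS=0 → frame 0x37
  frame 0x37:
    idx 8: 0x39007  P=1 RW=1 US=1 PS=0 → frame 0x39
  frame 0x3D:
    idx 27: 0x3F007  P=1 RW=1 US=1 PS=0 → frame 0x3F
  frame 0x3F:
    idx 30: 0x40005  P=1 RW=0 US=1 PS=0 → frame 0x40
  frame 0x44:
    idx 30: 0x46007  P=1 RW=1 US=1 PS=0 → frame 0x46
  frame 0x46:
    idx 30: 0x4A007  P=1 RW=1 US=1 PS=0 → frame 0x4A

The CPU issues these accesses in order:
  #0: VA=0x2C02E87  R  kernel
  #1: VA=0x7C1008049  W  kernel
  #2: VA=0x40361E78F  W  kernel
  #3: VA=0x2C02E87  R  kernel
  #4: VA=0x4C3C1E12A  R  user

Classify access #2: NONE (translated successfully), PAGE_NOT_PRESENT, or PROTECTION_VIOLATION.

Per-access translation:
#0 VA=0x2C02E87 (r,kernel):
  [0] read 0x2C idx=0: raw=0x2F007 flags P=1 W=1 U=1 S=0
  [1] read 0x2F idx=22: raw=0x31007 flags P=1 W=1 U=1 S=0
  [2] read 0x31 idx=2: raw=0x32007 flags P=1 W=1 U=1 S=0
  ✓ 0x32E87  — 3 lookups
#1 VA=0x7C1008049 (w,kernel):
  [0] read 0x2C idx=31: raw=0x35007 flags P=1 W=1 U=1 S=0
  [1] read 0x35 idx=8: raw=0x37007 flags P=1 W=1 U=1 S=0
  [2] read 0x37 idx=8: raw=0x39007 flags P=1 W=1 U=1 S=0
  ✓ 0x39049  — 3 lookups
#2 VA=0x40361E78F (w,kernel):
  [0] read 0x2C idx=16: raw=0x3D007 flags P=1 W=1 U=1 S=0
  [1] read 0x3D idx=27: raw=0x3F007 flags P=1 W=1 U=1 S=0
  [2] read 0x3F idx=30: raw=0x40005 flags P=1 W=0 U=1 S=0
  ⇒ fault: PROTECTION_VIOLATION  — 3 lookups
#3 VA=0x2C02E87 (r,kernel):
  TLB hit vpn=0x2C02 → PA=0x32E87
#4 VA=0x4C3C1E12A (r,user):
  [0] read 0x2C idx=19: raw=0x44007 flags P=1 W=1 U=1 S=0
  [1] read 0x44 idx=30: raw=0x46007 flags P=1 W=1 U=1 S=0
  [2] read 0x46 idx=30: raw=0x4A007 flags P=1 W=1 U=1 S=0
  ✓ 0x4A12A  — 3 lookups

Access #2 fault: PROTECTION_VIOLATION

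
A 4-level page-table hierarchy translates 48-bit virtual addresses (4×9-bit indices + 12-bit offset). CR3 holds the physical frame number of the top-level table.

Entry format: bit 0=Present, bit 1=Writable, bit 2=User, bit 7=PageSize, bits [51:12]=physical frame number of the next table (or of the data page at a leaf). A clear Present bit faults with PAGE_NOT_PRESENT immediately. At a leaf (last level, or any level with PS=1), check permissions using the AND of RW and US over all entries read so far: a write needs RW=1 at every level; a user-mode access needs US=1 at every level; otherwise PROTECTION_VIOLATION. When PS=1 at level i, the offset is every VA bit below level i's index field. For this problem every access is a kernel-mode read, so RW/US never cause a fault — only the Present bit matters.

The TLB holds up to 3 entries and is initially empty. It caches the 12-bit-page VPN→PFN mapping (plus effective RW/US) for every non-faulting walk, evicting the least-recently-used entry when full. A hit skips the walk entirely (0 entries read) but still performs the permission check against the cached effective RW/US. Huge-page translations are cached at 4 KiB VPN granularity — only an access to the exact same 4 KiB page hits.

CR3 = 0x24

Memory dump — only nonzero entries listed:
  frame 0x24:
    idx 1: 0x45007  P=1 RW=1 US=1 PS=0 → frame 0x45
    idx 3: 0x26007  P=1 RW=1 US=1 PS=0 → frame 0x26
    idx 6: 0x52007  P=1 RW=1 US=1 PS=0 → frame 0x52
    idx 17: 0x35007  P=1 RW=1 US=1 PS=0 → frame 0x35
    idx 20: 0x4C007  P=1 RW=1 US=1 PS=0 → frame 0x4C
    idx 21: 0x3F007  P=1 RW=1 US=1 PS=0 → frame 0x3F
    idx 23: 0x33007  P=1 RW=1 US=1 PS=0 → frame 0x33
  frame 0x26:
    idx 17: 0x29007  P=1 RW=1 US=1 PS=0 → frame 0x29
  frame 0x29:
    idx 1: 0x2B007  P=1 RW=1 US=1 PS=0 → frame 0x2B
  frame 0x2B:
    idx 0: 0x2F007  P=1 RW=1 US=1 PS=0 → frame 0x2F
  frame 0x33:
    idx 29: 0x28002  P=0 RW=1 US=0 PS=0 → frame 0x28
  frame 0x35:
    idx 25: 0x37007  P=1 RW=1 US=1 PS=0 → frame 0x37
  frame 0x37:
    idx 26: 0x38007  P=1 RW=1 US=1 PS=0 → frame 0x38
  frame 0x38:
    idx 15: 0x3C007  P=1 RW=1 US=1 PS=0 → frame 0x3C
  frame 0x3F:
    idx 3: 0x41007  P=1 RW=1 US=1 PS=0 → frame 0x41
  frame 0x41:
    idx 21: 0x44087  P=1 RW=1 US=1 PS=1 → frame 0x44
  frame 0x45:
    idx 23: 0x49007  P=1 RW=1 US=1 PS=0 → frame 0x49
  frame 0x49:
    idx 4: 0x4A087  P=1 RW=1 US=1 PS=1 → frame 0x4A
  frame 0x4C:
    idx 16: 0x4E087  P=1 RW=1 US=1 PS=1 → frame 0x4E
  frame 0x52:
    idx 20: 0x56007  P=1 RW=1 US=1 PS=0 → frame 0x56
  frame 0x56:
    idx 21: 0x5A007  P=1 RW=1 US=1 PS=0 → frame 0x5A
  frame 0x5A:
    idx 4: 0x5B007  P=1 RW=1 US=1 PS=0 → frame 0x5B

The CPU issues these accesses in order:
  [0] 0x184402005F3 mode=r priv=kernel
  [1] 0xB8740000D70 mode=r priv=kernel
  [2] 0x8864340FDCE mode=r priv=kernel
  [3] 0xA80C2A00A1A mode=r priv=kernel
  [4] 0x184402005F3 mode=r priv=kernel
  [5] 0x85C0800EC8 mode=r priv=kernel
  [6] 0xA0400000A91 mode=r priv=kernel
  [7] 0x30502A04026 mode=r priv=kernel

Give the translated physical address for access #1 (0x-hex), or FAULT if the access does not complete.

Per-access translation:
#0 VA=0x184402005F3 (r,kernel):
  [0] read 0x24 idx=3: raw=0x26007 flags P=1 W=1 U=1 S=0
  [1] read 0x26 idx=17: raw=0x29007 flags P=1 W=1 U=1 S=0
  [2] read 0x29 idx=1: raw=0x2B007 flags P=1 W=1 U=1 S=0
  [3] read 0x2B idx=0: raw=0x2F007 flags P=1 W=1 U=1 S=0
  ✓ 0x2F5F3  — 4 lookups
#1 VA=0xB8740000D70 (r,kernel):
  [0] read 0x24 idx=23: raw=0x33007 flags P=1 W=1 U=1 S=0
  [1] read 0x33 idx=29: raw=0x28002 flags P=0 W=1 U=0 S=0
  ⇒ fault: PAGE_NOT_PRESENT  — 2 lookups
#2 VA=0x8864340FDCE (r,kernel):
  [0] read 0x24 idx=17: raw=0x35007 flags P=1 W=1 U=1 S=0
  [1] read 0x35 idx=25: raw=0x37007 flags P=1 W=1 U=1 S=0
  [2] read 0x37 idx=26: raw=0x38007 flags P=1 W=1 U=1 S=0
  [3] read 0x38 idx=15: raw=0x3C007 flags P=1 W=1 U=1 S=0
  ✓ 0x3CDCE  — 4 lookups
#3 VA=0xA80C2A00A1A (r,kernel):
  [0] read 0x24 idx=21: raw=0x3F007 flags P=1 W=1 U=1 S=0
  [1] read 0x3F idx=3: raw=0x41007 flags P=1 W=1 U=1 S=0
  [2] read 0x41 idx=21: raw=0x44087 flags P=1 W=1 U=1 S=1
  ✓ 0x44A1A (huge @L2)  — 3 lookups
#4 VA=0x184402005F3 (r,kernel):
  TLB hit vpn=0x18440200 → PA=0x2F5F3
#5 VA=0x85C0800EC8 (r,kernel):
  [0] read 0x24 idx=1: raw=0x45007 flags P=1 W=1 U=1 S=0
  [1] read 0x45 idx=23: raw=0x49007 flags P=1 W=1 U=1 S=0
  [2] read 0x49 idx=4: raw=0x4A087 flags P=1 W=1 U=1 S=1
  ✓ 0x4AEC8 (huge @L2)  — 3 lookups
#6 VA=0xA0400000A91 (r,kernel):
  [0] read 0x24 idx=20: raw=0x4C007 flags P=1 W=1 U=1 S=0
  [1] read 0x4C idx=16: raw=0x4E087 flags P=1 W=1 U=1 S=1
  ✓ 0x4EA91 (huge @L1)  — 2 lookups
#7 VA=0x30502A04026 (r,kernel):
  [0] read 0x24 idx=6: raw=0x52007 flags P=1 W=1 U=1 S=0
  [1] read 0x52 idx=20: raw=0x56007 flags P=1 W=1 U=1 S=0
  [2] read 0x56 idx=21: raw=0x5A007 flags P=1 W=1 U=1 S=0
  [3] read 0x5A idx=4: raw=0x5B007 flags P=1 W=1 U=1 S=0
  ✓ 0x5B026  — 4 lookups

Access #1 PA: FAULT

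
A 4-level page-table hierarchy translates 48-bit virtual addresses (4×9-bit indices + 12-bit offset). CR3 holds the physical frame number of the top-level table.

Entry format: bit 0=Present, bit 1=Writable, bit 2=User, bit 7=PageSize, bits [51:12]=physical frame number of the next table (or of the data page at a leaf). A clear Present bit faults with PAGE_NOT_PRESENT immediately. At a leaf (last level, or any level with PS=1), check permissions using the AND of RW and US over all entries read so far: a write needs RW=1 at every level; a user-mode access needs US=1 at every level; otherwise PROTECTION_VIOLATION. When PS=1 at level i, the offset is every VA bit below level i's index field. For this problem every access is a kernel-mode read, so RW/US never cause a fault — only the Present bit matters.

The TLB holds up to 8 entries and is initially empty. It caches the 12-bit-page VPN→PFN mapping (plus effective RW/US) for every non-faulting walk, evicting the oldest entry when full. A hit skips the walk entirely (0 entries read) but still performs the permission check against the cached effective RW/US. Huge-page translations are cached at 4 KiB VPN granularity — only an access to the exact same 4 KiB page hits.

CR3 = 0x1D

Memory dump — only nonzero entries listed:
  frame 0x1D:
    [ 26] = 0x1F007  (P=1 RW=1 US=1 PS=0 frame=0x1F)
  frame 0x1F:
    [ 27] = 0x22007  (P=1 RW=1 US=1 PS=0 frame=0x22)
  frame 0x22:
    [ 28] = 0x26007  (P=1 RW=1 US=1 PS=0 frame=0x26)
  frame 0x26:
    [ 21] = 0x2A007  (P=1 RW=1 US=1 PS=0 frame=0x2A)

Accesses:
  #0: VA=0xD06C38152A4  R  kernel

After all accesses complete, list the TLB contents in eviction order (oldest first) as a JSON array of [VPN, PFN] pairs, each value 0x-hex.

Per-access translation:
#0 VA=0xD06C38152A4 (r,kernel):
  [0] read 0x1D idx=26: raw=0x1F007 flags P=1 W=1 U=1 S=0
  [1] read 0x1F idx=27: raw=0x22007 flags P=1 W=1 U=1 S=0
  [2] read 0x22 idx=28: raw=0x26007 flags P=1 W=1 U=1 S=0
  [3] read 0x26 idx=21: raw=0x2A007 flags P=1 W=1 U=1 S=0
  ⇒ phys 0x2A2A4  [4 reads]

TLB: [["0xD06C3815", "0x2A"]]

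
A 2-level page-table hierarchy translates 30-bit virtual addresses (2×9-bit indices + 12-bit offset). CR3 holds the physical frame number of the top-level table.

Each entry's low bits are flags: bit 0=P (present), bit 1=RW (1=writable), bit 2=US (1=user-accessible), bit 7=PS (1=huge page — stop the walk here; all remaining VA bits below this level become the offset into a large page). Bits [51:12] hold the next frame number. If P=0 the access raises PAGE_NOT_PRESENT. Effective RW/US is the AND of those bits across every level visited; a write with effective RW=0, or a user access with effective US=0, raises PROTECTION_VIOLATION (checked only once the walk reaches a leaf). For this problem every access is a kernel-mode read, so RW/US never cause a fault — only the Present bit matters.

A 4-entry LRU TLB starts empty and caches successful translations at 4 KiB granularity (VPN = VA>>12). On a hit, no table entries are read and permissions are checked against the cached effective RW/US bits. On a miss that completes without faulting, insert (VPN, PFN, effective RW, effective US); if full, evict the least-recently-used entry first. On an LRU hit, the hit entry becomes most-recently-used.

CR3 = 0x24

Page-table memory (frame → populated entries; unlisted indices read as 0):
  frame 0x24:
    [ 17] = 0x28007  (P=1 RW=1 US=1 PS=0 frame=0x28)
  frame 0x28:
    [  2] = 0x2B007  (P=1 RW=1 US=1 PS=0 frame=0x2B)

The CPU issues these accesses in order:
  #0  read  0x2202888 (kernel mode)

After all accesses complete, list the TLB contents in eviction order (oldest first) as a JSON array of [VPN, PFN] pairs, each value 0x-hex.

Trace:
#0 VA=0x2202888 (r,kernel):
  L0: frame=0x24 idx=17 entry=0x28007 [P=1 RW=1 US=1 PS=0]
  L1: frame=0x28 idx=2 entry=0x2B007 [P=1 RW=1 US=1 PS=0]
  ⇒ phys 0x2B888  [2 reads]

TLB: [["0x2202", "0x2B"]]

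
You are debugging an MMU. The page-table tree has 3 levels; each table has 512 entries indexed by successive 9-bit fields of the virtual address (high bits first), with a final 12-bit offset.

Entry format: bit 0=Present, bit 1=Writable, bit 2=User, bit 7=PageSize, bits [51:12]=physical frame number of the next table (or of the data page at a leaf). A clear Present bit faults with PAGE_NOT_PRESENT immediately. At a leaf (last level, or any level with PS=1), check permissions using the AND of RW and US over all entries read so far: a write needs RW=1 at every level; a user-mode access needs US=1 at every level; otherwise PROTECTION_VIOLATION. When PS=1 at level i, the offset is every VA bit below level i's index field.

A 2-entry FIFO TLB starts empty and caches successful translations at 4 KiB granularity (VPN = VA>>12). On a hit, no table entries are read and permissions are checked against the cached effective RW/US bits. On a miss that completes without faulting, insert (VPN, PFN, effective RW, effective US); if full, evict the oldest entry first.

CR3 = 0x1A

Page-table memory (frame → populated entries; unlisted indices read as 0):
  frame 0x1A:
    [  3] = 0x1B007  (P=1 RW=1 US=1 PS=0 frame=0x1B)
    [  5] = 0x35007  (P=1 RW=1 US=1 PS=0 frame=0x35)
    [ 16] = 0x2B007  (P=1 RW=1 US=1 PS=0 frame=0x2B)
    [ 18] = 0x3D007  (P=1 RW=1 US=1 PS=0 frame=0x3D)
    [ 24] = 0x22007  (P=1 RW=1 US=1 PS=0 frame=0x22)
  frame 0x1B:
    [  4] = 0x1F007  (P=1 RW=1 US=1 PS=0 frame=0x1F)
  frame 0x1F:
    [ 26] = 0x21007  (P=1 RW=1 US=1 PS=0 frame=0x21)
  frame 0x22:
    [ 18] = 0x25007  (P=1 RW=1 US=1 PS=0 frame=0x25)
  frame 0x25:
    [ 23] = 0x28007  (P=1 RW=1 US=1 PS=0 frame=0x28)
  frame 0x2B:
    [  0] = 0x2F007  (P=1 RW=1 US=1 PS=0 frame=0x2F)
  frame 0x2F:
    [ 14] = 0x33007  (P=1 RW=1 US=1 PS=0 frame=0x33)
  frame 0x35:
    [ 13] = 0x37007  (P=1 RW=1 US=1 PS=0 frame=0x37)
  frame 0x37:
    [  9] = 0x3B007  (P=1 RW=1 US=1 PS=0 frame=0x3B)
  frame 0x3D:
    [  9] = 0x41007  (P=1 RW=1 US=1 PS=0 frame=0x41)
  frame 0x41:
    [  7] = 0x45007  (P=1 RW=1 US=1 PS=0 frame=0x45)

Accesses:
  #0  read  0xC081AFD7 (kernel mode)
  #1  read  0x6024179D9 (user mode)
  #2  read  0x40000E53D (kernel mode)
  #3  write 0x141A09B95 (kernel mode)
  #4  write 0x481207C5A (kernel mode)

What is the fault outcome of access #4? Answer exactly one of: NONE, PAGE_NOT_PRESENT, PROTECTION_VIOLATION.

Walk each access:
#0 VA=0xC081AFD7 (r,kernel):
  [0] read 0x1A idx=3: raw=0x1B007 flags P=1 W=1 U=1 S=0
  [1] read 0x1B idx=4: raw=0x1F007 flags P=1 W=1 U=1 S=0
  [2] read 0x1F idx=26: raw=0x21007 flags P=1 W=1 U=1 S=0
  ✓ 0x21FD7  — 3 lookups
#1 VA=0x6024179D9 (r,user):
  [0] read 0x1A idx=24: raw=0x22007 flags P=1 W=1 U=1 S=0
  [1] read 0x22 idx=18: raw=0x25007 flags P=1 W=1 U=1 S=0
  [2] read 0x25 idx=23: raw=0x28007 flags P=1 W=1 U=1 S=0
  ✓ 0x289D9  — 3 lookups
#2 VA=0x40000E53D (r,kernel):
  [0] read 0x1A idx=16: raw=0x2B007 flags P=1 W=1 U=1 S=0
  [1] read 0x2B idx=0: raw=0x2F007 flags P=1 W=1 U=1 S=0
  [2] read 0x2F idx=14: raw=0x33007 flags P=1 W=1 U=1 S=0
  ✓ 0x3353D  — 3 lookups
#3 VA=0x141A09B95 (w,kernel):
  [0] read 0x1A idx=5: raw=0x35007 flags P=1 W=1 U=1 S=0
  [1] read 0x35 idx=13: raw=0x37007 flags P=1 W=1 U=1 S=0
  [2] read 0x37 idx=9: raw=0x3B007 flags P=1 W=1 U=1 S=0
  ✓ 0x3BB95  — 3 lookups
#4 VA=0x481207C5A (w,kernel):
  [0] read 0x1A idx=18: raw=0x3D007 flags P=1 W=1 U=1 S=0
  [1] read 0x3D idx=9: raw=0x41007 flags P=1 W=1 U=1 S=0
  [2] read 0x41 idx=7: raw=0x45007 flags P=1 W=1 U=1 S=0
  ✓ 0x45C5A  — 3 lookups

Access #4 fault: NONE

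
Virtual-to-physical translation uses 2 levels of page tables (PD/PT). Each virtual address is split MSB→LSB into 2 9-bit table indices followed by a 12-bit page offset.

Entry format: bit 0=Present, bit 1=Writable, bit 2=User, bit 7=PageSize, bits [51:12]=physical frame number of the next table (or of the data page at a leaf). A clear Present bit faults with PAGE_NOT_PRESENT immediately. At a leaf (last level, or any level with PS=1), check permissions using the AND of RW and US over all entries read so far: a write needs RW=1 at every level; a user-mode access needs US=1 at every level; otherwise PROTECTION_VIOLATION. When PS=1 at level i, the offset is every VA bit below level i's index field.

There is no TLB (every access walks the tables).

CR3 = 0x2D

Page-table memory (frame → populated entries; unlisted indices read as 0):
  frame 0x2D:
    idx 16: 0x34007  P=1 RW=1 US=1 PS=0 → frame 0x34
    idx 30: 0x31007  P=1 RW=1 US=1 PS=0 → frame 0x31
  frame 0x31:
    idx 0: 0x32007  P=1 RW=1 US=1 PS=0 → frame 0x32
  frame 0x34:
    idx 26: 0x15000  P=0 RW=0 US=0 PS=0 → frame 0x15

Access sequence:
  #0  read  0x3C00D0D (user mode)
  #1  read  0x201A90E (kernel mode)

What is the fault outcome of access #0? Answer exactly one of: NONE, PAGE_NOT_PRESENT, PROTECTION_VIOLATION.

Trace:
#0 VA=0x3C00D0D (r,user):
  lvl0: tbl 0x2D, slot 30 ⇒ 0x31007 (P1/RW1/US1/PS0)
  lvl1: tbl 0x31, slot 0 ⇒ 0x32007 (P1/RW1/US1/PS0)
  ⇒ phys 0x32D0D  [2 reads]
#1 VA=0x201A90E (r,kernel):
  lvl0: tbl 0x2D, slot 16 ⇒ 0x34007 (P1/RW1/US1/PS0)
  lvl1: tbl 0x34, slot 26 ⇒ 0x15000 (P0/RW0/US0/PS0)
  ✗ PAGE_NOT_PRESENT  [2 reads]

Access #0 fault: NONE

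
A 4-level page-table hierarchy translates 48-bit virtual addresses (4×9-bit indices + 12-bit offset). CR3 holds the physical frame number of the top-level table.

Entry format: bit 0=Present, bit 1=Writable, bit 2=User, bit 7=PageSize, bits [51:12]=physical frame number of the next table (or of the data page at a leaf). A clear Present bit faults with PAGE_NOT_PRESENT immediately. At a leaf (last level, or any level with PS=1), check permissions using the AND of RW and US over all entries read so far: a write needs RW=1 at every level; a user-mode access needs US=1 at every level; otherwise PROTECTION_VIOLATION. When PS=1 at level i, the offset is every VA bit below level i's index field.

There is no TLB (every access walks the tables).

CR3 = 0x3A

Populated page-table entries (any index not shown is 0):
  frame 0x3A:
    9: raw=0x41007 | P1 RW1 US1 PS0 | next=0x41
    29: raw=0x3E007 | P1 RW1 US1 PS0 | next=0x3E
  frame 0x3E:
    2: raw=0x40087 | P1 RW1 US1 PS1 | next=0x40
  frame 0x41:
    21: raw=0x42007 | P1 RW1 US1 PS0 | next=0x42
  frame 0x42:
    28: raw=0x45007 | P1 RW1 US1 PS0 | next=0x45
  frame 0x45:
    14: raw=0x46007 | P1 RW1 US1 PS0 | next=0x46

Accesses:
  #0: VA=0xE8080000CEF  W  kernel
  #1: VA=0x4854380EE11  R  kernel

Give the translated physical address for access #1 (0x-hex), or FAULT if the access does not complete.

Trace:
#0 VA=0xE8080000CEF (w,kernel):
  lvl0: tbl 0x3A, slot 29 ⇒ 0x3E007 (P1/RW1/US1/PS0)
  lvl1: tbl 0x3E, slot 2 ⇒ 0x40087 (P1/RW1/US1/PS1)
  ✓ 0x40CEF (huge @L1)  — 2 lookups
#1 VA=0x4854380EE11 (r,kernel):
  lvl0: tbl 0x3A, slot 9 ⇒ 0x41007 (P1/RW1/US1/PS0)
  lvl1: tbl 0x41, slot 21 ⇒ 0x42007 (P1/RW1/US1/PS0)
  lvl2: tbl 0x42, slot 28 ⇒ 0x45007 (P1/RW1/US1/PS0)
  lvl3: tbl 0x45, slot 14 ⇒ 0x46007 (P1/RW1/US1/PS0)
  ✓ 0x46E11  — 4 lookups

Access #1 PA: 0x46E11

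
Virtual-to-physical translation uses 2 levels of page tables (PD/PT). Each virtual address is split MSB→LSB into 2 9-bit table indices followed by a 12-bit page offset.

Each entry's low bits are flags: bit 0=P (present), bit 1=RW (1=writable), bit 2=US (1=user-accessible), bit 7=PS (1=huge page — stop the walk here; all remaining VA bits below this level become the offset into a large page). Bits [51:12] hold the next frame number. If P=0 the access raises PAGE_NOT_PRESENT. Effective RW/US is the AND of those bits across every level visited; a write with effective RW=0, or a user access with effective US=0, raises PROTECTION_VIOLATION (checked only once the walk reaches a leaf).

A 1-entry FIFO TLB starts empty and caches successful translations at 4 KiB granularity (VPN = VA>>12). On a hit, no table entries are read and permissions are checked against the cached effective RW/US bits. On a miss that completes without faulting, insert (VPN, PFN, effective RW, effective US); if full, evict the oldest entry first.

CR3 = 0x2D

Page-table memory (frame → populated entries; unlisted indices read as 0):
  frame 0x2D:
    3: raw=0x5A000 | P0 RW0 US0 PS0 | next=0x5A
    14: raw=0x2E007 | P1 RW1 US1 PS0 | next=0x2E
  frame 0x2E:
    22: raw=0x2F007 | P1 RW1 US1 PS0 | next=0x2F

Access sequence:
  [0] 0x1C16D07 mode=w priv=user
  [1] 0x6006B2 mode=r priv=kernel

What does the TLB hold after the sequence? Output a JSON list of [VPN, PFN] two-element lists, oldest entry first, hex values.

Walk each access:
#0 VA=0x1C16D07 (w,user):
  lvl0: tbl 0x2D, slot 14 ⇒ 0x2E007 (P1/RW1/US1/PS0)
  lvl1: tbl 0x2E, slot 22 ⇒ 0x2F007 (P1/RW1/US1/PS0)
  → PA=0x2FD07  (2 entries read)
#1 VA=0x6006B2 (r,kernel):
  lvl0: tbl 0x2D, slot 3 ⇒ 0x5A000 (P0/RW0/US0/PS0)
  ✗ PAGE_NOT_PRESENT  [1 reads]

TLB: [["0x1C16", "0x2F"]]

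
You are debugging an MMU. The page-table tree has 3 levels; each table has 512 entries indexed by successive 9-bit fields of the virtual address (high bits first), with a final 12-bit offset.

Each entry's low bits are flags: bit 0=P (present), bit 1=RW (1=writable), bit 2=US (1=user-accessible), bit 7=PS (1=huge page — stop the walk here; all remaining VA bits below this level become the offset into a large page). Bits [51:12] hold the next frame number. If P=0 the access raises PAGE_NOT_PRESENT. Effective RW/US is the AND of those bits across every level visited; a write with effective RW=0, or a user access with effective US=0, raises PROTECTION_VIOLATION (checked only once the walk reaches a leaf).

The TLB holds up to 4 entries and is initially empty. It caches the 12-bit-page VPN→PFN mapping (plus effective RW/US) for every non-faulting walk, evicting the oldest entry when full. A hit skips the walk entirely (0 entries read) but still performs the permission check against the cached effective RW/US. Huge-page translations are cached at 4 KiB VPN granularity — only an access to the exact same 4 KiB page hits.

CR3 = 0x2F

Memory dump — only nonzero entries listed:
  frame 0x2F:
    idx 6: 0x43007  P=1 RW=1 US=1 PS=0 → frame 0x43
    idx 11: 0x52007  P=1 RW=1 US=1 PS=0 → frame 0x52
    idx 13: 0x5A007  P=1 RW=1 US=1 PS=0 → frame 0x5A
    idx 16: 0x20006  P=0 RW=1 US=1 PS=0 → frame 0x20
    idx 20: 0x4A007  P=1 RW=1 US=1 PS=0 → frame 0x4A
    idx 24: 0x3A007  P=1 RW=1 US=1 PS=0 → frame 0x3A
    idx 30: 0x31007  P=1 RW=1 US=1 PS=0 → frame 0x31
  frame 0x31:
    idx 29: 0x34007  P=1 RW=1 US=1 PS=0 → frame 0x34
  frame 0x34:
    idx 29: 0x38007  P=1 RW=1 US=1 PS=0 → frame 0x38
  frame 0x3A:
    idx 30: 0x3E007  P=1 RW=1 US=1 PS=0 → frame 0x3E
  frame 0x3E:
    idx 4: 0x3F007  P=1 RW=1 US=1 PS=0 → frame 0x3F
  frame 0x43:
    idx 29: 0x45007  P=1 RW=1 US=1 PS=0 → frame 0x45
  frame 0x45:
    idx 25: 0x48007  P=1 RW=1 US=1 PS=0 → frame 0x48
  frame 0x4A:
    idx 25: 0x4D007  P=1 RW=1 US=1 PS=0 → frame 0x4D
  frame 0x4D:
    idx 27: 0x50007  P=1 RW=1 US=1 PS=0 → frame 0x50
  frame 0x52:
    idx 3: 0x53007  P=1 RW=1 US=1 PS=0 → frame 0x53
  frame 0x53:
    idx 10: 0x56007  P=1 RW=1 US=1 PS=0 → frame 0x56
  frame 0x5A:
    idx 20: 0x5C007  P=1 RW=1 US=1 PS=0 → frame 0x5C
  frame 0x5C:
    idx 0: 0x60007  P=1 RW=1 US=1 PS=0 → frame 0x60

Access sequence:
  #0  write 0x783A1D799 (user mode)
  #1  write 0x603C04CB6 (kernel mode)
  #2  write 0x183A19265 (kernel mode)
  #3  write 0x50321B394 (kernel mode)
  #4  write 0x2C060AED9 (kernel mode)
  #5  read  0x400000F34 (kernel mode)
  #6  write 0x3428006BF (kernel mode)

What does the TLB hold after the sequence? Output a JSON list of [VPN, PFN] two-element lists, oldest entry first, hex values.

Per-access translation:
#0 VA=0x783A1D799 (w,user):
  [0] read 0x2F idx=30: raw=0x31007 flags P=1 W=1 U=1 S=0
  [1] read 0x31 idx=29: raw=0x34007 flags P=1 W=1 U=1 S=0
  [2] read 0x34 idx=29: raw=0x38007 flags P=1 W=1 U=1 S=0
  ⇒ phys 0x38799  [3 reads]
#1 VA=0x603C04CB6 (w,kernel):
  [0] read 0x2F idx=24: raw=0x3A007 flags P=1 W=1 U=1 S=0
  [1] read 0x3A idx=30: raw=0x3E007 flags P=1 W=1 U=1 S=0
  [2] read 0x3E idx=4: raw=0x3F007 flags P=1 W=1 U=1 S=0
  ⇒ phys 0x3FCB6  [3 reads]
#2 VA=0x183A19265 (w,kernel):
  [0] read 0x2F idx=6: raw=0x43007 flags P=1 W=1 U=1 S=0
  [1] read 0x43 idx=29: raw=0x45007 flags P=1 W=1 U=1 S=0
  [2] read 0x45 idx=25: raw=0x48007 flags P=1 W=1 U=1 S=0
  ⇒ phys 0x48265  [3 reads]
#3 VA=0x50321B394 (w,kernel):
  [0] read 0x2F idx=20: raw=0x4A007 flags P=1 W=1 U=1 S=0
  [1] read 0x4A idx=25: raw=0x4D007 flags P=1 W=1 U=1 S=0
  [2] read 0x4D idx=27: raw=0x50007 flags P=1 W=1 U=1 S=0
  ⇒ phys 0x50394  [3 reads]
#4 VA=0x2C060AED9 (w,kernel):
  [0] read 0x2F idx=11: raw=0x52007 flags P=1 W=1 U=1 S=0
  [1] read 0x52 idx=3: raw=0x53007 flags P=1 W=1 U=1 S=0
  [2] read 0x53 idx=10: raw=0x56007 flags P=1 W=1 U=1 S=0
  ⇒ phys 0x56ED9  [3 reads]
#5 VA=0x400000F34 (r,kernel):
  [0] read 0x2F idx=16: raw=0x20006 flags P=0 W=1 U=1 S=0
  ✗ PAGE_NOT_PRESENT  [1 reads]
#6 VA=0x3428006BF (w,kernel):
  [0] read 0x2F idx=13: raw=0x5A007 flags P=1 W=1 U=1 S=0
  [1] read 0x5A idx=20: raw=0x5C007 flags P=1 W=1 U=1 S=0
  [2] read 0x5C idx=0: raw=0x60007 flags P=1 W=1 U=1 S=0
  ⇒ phys 0x606BF  [3 reads]

TLB: [["0x183A19", "0x48"], ["0x50321B", "0x50"], ["0x2C060A", "0x56"], ["0x342800", "0x60"]]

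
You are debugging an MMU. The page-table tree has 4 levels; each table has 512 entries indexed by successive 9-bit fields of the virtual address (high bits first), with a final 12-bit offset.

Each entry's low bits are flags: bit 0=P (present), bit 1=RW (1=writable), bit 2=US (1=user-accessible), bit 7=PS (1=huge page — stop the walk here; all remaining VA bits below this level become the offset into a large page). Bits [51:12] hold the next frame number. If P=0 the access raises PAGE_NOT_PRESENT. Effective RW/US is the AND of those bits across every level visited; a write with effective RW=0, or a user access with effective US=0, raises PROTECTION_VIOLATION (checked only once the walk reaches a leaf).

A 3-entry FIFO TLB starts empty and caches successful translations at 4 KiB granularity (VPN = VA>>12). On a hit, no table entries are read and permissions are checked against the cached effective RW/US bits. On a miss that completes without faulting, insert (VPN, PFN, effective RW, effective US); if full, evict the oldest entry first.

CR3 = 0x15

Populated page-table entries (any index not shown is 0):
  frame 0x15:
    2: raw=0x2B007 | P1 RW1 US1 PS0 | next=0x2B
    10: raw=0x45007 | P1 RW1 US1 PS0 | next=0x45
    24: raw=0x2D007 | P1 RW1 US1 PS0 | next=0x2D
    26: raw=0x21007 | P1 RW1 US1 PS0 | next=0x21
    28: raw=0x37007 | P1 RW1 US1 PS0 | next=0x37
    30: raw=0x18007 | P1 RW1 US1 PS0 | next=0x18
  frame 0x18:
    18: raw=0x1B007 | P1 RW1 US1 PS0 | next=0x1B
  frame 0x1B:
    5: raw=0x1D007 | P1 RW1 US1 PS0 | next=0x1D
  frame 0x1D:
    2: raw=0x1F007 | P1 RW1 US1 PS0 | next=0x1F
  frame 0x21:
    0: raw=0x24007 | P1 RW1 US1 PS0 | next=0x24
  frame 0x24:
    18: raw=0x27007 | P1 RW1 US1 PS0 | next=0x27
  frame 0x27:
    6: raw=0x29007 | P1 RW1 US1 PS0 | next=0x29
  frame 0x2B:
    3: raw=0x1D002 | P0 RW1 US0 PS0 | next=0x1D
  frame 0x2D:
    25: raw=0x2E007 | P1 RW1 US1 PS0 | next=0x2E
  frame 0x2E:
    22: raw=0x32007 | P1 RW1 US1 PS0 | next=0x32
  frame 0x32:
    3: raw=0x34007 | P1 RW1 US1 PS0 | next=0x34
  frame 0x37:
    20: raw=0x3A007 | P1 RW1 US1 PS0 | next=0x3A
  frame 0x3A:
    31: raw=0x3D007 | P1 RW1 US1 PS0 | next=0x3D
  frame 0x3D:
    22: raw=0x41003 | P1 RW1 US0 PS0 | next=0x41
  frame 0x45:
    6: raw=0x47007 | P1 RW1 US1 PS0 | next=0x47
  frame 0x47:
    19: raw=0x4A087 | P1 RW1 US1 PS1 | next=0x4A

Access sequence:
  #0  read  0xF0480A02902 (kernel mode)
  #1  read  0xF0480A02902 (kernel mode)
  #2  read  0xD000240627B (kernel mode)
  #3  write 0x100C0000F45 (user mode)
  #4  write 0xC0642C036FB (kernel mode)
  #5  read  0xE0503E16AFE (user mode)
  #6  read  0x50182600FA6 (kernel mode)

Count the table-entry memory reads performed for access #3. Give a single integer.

Per-access translation:
#0 VA=0xF0480A02902 (r,kernel):
  [0] read 0x15 idx=30: raw=0x18007 flags P=1 W=1 U=1 S=0
  [1] read 0x18 idx=18: raw=0x1B007 flags P=1 W=1 U=1 S=0
  [2] read 0x1B idx=5: raw=0x1D007 flags P=1 W=1 U=1 S=0
  [3] read 0x1D idx=2: raw=0x1F007 flags P=1 W=1 U=1 S=0
  → PA=0x1F902  (4 entries read)
#1 VA=0xF0480A02902 (r,kernel):
  TLB hit vpn=0xF0480A02 → PA=0x1F902
#2 VA=0xD000240627B (r,kernel):
  [0] read 0x15 idx=26: raw=0x21007 flags P=1 W=1 U=1 S=0
  [1] read 0x21 idx=0: raw=0x24007 flags P=1 W=1 U=1 S=0
  [2] read 0x24 idx=18: raw=0x27007 flags P=1 W=1 U=1 S=0
  [3] read 0x27 idx=6: raw=0x29007 flags P=1 W=1 U=1 S=0
  → PA=0x2927B  (4 entries read)
#3 VA=0x100C0000F45 (w,user):
  [0] read 0x15 idx=2: raw=0x2B007 flags P=1 W=1 U=1 S=0
  [1] read 0x2B idx=3: raw=0x1D002 flags P=0 W=1 U=0 S=0
  ✗ PAGE_NOT_PRESENT  [2 reads]
#4 VA=0xC0642C036FB (w,kernel):
  [0] read 0x15 idx=24: raw=0x2D007 flags P=1 W=1 U=1 S=0
  [1] read 0x2D idx=25: raw=0x2E007 flags P=1 W=1 U=1 S=0
  [2] read 0x2E idx=22: raw=0x32007 flags P=1 W=1 U=1 S=0
  [3] read 0x32 idx=3: raw=0x34007 flags P=1 W=1 U=1 S=0
  → PA=0x346FB  (4 entries read)
#5 VA=0xE0503E16AFE (r,user):
  [0] read 0x15 idx=28: raw=0x37007 flags P=1 W=1 U=1 S=0
  [1] read 0x37 idx=20: raw=0x3A007 flags P=1 W=1 U=1 S=0
  [2] read 0x3A idx=31: raw=0x3D007 flags P=1 W=1 U=1 S=0
  [3] read 0x3D idx=22: raw=0x41003 flags P=1 W=1 U=0 S=0
  ✗ PROTECTION_VIOLATION  [4 reads]
#6 VA=0x50182600FA6 (r,kernel):
  [0] read 0x15 idx=10: raw=0x45007 flags P=1 W=1 U=1 S=0
  [1] read 0x45 idx=6: raw=0x47007 flags P=1 W=1 U=1 S=0
  [2] read 0x47 idx=19: raw=0x4A087 flags P=1 W=1 U=1 S=1
  → PA=0x4AFA6 (huge @L2)  (3 entries read)

Entries read for #3: 2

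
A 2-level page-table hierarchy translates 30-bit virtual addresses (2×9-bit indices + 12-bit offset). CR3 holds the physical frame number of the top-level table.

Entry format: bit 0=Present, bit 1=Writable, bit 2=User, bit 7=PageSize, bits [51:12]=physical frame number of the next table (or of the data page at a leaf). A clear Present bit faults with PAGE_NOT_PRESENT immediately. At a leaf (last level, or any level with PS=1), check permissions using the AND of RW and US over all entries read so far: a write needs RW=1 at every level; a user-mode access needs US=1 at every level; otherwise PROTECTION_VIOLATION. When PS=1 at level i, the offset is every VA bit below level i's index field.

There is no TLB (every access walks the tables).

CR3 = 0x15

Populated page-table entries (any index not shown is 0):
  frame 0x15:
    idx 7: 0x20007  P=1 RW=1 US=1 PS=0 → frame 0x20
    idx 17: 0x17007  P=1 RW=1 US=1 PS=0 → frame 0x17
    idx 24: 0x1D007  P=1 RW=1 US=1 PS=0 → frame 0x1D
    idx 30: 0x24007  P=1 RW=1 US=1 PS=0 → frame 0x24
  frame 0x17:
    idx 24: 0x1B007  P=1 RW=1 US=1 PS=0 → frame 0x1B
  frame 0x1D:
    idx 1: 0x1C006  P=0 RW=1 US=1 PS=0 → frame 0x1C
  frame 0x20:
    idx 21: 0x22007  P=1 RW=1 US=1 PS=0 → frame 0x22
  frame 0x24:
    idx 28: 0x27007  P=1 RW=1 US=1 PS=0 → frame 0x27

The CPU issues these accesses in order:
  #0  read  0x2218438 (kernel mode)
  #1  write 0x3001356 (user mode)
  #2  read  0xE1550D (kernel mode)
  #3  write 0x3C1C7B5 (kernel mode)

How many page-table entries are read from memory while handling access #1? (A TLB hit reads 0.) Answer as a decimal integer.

Trace:
#0 VA=0x2218438 (r,kernel):
  L0: frame=0x15 idx=17 entry=0x17007 [P=1 RW=1 US=1 PS=0]
  L1: frame=0x17 idx=24 entry=0x1B007 [P=1 RW=1 US=1 PS=0]
  ✓ 0x1B438  — 2 lookups
#1 VA=0x3001356 (w,user):
  L0: frame=0x15 idx=24 entry=0x1D007 [P=1 RW=1 US=1 PS=0]
  L1: frame=0x1D idx=1 entry=0x1C006 [P=0 RW=1 US=1 PS=0]
  ✗ PAGE_NOT_PRESENT  [2 reads]
#2 VA=0xE1550D (r,kernel):
  L0: frame=0x15 idx=7 entry=0x20007 [P=1 RW=1 US=1 PS=0]
  L1: frame=0x20 idx=21 entry=0x22007 [P=1 RW=1 US=1 PS=0]
  ✓ 0x2250D  — 2 lookups
#3 VA=0x3C1C7B5 (w,kernel):
  L0: frame=0x15 idx=30 entry=0x24007 [P=1 RW=1 US=1 PS=0]
  L1: frame=0x24 idx=28 entry=0x27007 [P=1 RW=1 US=1 PS=0]
  ✓ 0x277B5  — 2 lookups

Entries read for #1: 2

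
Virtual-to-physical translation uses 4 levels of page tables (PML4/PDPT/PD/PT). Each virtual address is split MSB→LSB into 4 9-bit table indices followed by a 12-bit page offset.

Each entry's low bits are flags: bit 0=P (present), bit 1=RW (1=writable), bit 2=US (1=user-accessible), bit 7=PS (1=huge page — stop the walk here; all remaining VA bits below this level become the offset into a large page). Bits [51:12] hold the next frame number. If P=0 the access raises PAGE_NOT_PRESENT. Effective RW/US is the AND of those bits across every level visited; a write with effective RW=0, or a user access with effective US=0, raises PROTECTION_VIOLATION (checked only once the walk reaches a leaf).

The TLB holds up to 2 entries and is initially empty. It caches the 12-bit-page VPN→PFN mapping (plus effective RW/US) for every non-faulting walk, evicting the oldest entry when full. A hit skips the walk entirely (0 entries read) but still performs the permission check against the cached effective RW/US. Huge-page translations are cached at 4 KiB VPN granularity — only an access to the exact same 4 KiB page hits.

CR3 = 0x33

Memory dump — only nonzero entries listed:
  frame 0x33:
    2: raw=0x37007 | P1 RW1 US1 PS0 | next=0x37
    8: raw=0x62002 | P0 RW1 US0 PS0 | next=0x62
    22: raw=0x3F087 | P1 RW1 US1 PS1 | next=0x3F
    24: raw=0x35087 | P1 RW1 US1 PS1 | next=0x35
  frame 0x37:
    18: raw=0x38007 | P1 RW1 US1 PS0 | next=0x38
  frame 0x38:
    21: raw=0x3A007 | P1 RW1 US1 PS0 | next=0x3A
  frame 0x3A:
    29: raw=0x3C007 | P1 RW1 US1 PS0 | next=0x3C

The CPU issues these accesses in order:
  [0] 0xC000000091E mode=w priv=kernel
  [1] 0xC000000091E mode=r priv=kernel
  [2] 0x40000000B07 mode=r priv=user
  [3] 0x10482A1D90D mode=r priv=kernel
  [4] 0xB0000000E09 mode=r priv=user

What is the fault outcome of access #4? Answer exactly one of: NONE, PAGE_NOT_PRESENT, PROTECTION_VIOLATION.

Walk each access:
#0 VA=0xC000000091E (w,kernel):
  lvl0: tbl 0x33, slot 24 ⇒ 0x35087 (P1/RW1/US1/PS1)
  ✓ 0x3591E (huge @L0)  — 1 lookups
#1 VA=0xC000000091E (r,kernel):
  TLB hit vpn=0xC0000000 → PA=0x3591E
#2 VA=0x40000000B07 (r,user):
  lvl0: tbl 0x33, slot 8 ⇒ 0x62002 (P0/RW1/US0/PS0)
  → PAGE_NOT_PRESENT  (1 entries read)
#3 VA=0x10482A1D90D (r,kernel):
  lvl0: tbl 0x33, slot 2 ⇒ 0x37007 (P1/RW1/US1/PS0)
  lvl1: tbl 0x37, slot 18 ⇒ 0x38007 (P1/RW1/US1/PS0)
  lvl2: tbl 0x38, slot 21 ⇒ 0x3A007 (P1/RW1/US1/PS0)
  lvl3: tbl 0x3A, slot 29 ⇒ 0x3C007 (P1/RW1/US1/PS0)
  ✓ 0x3C90D  — 4 lookups
#4 VA=0xB0000000E09 (r,user):
  lvl0: tbl 0x33, slot 22 ⇒ 0x3F087 (P1/RW1/US1/PS1)
  ✓ 0x3FE09 (huge @L0)  — 1 lookups

Access #4 fault: NONE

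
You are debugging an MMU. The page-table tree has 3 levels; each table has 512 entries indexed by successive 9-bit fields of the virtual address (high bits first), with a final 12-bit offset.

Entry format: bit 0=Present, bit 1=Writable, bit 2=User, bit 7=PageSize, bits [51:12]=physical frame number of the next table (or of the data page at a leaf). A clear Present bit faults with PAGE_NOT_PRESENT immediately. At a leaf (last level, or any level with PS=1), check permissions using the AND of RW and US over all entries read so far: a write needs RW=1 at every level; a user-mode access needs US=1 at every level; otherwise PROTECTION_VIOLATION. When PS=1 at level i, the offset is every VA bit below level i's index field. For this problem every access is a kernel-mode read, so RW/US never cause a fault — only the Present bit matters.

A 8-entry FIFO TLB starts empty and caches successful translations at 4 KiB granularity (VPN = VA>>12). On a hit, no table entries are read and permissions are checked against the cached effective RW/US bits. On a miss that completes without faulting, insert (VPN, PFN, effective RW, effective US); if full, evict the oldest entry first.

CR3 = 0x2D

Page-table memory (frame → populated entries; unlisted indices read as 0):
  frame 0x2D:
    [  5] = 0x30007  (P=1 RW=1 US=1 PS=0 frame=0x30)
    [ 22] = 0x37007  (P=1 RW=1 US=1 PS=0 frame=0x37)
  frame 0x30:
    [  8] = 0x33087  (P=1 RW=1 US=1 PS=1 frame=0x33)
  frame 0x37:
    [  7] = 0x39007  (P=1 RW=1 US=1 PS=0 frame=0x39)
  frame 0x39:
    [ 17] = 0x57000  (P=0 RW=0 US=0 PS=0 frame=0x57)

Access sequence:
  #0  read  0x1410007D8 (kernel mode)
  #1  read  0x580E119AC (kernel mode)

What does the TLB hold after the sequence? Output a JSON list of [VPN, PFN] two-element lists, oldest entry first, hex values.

Per-access translation:
#0 VA=0x1410007D8 (r,kernel):
  [0] read 0x2D idx=5: raw=0x30007 flags P=1 W=1 U=1 S=0
  [1] read 0x30 idx=8: raw=0x33087 flags P=1 W=1 U=1 S=1
  ✓ 0x337D8 (huge @L1)  — 2 lookups
#1 VA=0x580E119AC (r,kernel):
  [0] read 0x2D idx=22: raw=0x37007 flags P=1 W=1 U=1 S=0
  [1] read 0x37 idx=7: raw=0x39007 flags P=1 W=1 U=1 S=0
  [2] read 0x39 idx=17: raw=0x57000 flags P=0 W=0 U=0 S=0
  → PAGE_NOT_PRESENT  (3 entries read)

TLB: [["0x141000", "0x33"]]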